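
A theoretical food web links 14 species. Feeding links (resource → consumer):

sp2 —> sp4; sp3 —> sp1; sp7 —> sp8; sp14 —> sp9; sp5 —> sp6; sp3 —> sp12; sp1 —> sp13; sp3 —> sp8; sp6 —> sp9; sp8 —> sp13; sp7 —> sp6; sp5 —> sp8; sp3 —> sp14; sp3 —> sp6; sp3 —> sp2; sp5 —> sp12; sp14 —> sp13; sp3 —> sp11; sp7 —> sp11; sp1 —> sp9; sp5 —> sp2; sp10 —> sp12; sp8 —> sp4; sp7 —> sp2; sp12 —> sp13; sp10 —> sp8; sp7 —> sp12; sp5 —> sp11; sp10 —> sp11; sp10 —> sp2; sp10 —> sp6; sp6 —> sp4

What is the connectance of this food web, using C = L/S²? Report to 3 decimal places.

The web has S = 14 species and L = 32 feeding links.
C = L / S² = 32 / 196 = 0.1633 ≈ 0.163.

C = 0.163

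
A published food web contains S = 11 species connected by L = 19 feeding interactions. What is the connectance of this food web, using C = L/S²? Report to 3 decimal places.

C = 0.157

The web has S = 11 species and L = 19 feeding links.
C = L / S² = 19 / 121 = 0.1570 ≈ 0.157.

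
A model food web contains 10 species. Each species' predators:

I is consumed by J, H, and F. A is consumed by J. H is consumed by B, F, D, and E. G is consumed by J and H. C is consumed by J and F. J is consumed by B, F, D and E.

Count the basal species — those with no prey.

4

Basal species (no prey listed): G, I, A, C.
Count: 4.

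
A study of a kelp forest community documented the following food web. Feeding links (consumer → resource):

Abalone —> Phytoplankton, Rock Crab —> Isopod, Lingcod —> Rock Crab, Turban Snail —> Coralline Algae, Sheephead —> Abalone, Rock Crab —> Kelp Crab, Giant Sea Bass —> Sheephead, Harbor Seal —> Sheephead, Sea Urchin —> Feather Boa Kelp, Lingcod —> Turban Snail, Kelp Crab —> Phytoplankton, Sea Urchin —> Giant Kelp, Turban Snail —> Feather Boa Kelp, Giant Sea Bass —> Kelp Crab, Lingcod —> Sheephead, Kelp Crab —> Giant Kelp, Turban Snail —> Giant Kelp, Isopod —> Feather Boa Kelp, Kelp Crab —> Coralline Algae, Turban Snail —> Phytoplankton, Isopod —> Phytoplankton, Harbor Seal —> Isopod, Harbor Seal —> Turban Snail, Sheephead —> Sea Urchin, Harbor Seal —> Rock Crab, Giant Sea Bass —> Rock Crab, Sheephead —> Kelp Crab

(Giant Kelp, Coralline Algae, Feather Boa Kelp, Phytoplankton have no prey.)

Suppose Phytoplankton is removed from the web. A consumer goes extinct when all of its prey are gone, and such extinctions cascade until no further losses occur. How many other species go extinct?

Remove Phytoplankton.
Round 1: Abalone (all prey gone) → extinct.
No further losses. Total secondary extinctions: 1.

1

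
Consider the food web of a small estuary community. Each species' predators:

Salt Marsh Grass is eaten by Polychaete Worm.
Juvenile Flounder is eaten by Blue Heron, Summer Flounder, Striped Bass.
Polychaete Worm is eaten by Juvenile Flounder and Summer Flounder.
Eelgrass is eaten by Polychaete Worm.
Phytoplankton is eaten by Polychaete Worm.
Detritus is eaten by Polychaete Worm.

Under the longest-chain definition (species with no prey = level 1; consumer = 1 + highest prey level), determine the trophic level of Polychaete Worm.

Trophic level 2

Detritus has no prey (basal) → level 1.
Polychaete Worm eats Detritus (level 1); other prey at levels: Phytoplankton 1, Eelgrass 1, Salt Marsh Grass 1 → level 2.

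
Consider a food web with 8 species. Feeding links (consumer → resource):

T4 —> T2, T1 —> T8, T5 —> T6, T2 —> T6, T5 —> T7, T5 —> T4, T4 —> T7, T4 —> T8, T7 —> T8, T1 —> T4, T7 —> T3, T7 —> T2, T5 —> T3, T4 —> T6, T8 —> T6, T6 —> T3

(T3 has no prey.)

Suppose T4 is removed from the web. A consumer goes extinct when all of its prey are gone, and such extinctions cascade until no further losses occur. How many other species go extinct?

0

Remove T4.
Every predator of it retains at least one other prey: T5 still has T3, T6, T7; T1 still has T8.
No consumer loses all prey, so no secondary extinctions occur.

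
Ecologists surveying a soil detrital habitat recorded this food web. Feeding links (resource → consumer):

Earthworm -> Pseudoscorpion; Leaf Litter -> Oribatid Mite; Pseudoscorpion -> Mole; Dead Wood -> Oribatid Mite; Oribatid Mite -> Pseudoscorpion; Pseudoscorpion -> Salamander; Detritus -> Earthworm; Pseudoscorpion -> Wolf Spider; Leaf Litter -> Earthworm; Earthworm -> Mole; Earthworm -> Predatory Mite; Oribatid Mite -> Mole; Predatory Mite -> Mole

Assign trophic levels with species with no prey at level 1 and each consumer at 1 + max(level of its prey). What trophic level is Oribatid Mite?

Trophic level 2

Dead Wood has no prey (basal) → level 1.
Oribatid Mite eats Dead Wood (level 1); other prey at levels: Leaf Litter 1 → level 2.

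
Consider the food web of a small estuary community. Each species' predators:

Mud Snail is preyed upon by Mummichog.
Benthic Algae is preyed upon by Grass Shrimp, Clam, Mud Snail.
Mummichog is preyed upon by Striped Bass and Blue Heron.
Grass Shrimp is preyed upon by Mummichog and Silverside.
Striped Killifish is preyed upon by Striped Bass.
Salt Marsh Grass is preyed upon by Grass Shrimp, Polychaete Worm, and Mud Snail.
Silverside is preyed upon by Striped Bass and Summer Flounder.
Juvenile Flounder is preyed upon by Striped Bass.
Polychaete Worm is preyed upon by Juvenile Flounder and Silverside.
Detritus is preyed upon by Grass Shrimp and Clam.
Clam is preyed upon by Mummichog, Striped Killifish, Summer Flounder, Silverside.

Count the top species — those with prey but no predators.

Top species (has prey, but nothing eats it): Summer Flounder, Blue Heron, Striped Bass.
Count: 3.

3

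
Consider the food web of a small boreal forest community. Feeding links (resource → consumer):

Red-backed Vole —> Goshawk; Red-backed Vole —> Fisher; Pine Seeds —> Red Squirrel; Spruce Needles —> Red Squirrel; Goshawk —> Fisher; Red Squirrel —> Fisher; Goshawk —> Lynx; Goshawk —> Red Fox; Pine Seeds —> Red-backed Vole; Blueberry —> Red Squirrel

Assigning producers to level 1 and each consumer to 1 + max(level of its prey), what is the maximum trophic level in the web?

4

Producers (level 1): Spruce Needles, Pine Seeds, Blueberry.
Pine Seeds → Red-backed Vole → Goshawk → Red Fox gives Red Fox level 4.
No species has a prey at level 4, so no species reaches level 5.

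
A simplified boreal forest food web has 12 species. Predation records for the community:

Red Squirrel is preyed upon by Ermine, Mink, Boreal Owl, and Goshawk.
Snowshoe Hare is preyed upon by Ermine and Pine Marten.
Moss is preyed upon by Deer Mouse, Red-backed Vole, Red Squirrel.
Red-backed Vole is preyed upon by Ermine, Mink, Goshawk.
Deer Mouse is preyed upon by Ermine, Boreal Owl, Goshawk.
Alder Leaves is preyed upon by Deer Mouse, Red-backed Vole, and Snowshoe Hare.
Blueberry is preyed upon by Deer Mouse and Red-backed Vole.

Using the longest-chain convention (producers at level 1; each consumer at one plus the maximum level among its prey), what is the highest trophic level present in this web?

Producers (level 1): Alder Leaves, Moss, Blueberry.
Alder Leaves → Snowshoe Hare → Ermine gives Ermine level 3.
No species has a prey at level 3, so no species reaches level 4.

3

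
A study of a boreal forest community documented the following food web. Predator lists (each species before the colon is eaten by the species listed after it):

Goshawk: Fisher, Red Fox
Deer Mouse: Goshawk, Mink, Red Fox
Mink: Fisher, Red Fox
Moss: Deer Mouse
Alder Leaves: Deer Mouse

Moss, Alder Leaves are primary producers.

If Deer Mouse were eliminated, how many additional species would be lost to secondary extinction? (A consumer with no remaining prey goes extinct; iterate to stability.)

Remove Deer Mouse.
Round 1: Goshawk (all prey gone), Mink (all prey gone) → extinct.
Round 2: Fisher (all prey gone), Red Fox (all prey gone) → extinct.
No further losses. Total secondary extinctions: 4.

4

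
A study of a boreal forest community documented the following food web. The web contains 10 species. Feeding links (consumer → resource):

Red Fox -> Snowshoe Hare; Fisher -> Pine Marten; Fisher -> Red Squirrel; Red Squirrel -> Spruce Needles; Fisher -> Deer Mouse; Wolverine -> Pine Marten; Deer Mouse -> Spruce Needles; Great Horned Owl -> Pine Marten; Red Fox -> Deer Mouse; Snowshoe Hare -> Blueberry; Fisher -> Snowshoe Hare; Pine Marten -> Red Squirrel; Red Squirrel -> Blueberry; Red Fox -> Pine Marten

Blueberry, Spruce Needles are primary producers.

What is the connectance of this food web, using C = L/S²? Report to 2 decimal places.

C = 0.14

The web has S = 10 species and L = 14 feeding links.
C = L / S² = 14 / 100 = 0.1400 ≈ 0.14.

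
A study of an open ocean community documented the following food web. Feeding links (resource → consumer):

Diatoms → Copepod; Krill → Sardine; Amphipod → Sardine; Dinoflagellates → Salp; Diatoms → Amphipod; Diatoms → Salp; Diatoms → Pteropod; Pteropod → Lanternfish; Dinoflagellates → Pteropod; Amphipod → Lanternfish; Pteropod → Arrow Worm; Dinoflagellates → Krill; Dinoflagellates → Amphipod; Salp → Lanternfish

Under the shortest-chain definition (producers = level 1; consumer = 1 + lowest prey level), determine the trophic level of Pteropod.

Trophic level 2

Dinoflagellates is a producer → level 1.
Pteropod eats Dinoflagellates → level 2.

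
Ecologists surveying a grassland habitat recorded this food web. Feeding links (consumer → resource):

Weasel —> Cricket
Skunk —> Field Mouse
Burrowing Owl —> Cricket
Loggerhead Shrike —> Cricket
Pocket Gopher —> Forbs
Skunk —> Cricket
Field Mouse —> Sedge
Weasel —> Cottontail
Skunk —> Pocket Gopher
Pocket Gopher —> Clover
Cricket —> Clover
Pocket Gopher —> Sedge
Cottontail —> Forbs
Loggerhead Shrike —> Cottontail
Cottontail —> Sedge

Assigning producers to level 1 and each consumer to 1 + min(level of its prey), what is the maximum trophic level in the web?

Producers (level 1): Forbs, Sedge, Clover.
Following each consumer down to its lowest-level prey: Clover → Cricket → Skunk (levels 1 through 3).
All prey of Skunk (Cricket 2, Pocket Gopher 2, Field Mouse 2) are at level 2 or above, so Skunk is at level 1 + 2 = 3.
Every consumer has at least one prey at level 2 or below, so none exceeds level 3.

3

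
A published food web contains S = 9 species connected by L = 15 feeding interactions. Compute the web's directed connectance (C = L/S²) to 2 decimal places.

The web has S = 9 species and L = 15 feeding links.
C = L / S² = 15 / 81 = 0.1852 ≈ 0.19.

C = 0.19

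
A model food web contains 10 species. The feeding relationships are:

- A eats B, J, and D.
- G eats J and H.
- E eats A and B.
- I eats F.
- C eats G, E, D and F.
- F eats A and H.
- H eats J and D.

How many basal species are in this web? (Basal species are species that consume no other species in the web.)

3

Basal species (no prey listed): D, J, B.
Count: 3.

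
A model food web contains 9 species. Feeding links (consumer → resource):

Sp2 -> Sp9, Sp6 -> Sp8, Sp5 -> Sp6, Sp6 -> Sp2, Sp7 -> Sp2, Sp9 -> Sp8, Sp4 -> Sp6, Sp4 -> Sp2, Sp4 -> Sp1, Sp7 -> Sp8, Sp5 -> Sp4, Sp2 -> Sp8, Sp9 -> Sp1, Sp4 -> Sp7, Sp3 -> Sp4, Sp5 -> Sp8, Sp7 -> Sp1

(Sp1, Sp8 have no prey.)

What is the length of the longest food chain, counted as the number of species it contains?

6 species

One longest chain: Sp1 → Sp9 → Sp2 → Sp7 → Sp4 → Sp5.
It has 6 species and 5 links.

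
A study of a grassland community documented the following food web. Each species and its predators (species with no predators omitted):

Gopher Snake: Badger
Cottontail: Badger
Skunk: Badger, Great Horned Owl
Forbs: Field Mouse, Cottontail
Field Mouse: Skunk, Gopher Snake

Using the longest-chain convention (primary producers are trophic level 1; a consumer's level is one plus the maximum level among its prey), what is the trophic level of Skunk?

Trophic level 3

Forbs is a producer → level 1.
Field Mouse eats Forbs → level 2.
Skunk eats Field Mouse → level 3.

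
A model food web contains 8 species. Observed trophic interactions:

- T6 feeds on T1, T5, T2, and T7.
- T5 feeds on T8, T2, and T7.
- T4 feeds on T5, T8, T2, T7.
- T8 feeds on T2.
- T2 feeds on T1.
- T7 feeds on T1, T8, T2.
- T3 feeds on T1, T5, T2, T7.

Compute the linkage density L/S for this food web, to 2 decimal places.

L/S = 2.50

There are L = 20 links among S = 8 species.
L/S = 20/8 = 2.5000 ≈ 2.50.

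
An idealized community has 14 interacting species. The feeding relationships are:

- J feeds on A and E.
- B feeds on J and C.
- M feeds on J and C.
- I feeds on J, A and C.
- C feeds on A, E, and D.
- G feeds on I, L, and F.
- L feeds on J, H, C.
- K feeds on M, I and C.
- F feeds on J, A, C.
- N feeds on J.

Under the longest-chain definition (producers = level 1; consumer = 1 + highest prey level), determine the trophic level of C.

D is a producer → level 1.
C eats D (level 1); other prey at levels: A 1, E 1 → level 2.

Trophic level 2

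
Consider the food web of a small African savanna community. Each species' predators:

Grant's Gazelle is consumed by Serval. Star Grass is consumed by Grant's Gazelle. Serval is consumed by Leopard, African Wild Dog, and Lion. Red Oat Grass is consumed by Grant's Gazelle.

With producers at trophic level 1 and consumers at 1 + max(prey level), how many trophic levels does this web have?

4

Producers (level 1): Red Oat Grass, Star Grass.
Red Oat Grass → Grant's Gazelle → Serval → African Wild Dog gives African Wild Dog level 4.
No species has a prey at level 4, so no species reaches level 5.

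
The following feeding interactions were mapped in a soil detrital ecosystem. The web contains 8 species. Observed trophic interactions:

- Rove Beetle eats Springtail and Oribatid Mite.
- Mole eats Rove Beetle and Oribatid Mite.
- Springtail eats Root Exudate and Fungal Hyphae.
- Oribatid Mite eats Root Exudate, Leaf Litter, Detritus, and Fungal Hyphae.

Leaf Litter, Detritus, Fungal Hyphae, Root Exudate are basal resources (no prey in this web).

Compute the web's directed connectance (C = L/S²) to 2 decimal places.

The web has S = 8 species and L = 10 feeding links.
C = L / S² = 10 / 64 = 0.1562 ≈ 0.16.

C = 0.16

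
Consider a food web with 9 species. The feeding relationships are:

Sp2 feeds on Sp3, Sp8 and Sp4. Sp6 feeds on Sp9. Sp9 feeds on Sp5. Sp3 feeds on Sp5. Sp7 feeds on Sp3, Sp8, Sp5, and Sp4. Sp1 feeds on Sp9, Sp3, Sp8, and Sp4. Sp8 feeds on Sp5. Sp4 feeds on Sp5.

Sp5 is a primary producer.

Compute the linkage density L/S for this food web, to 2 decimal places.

L/S = 1.78

There are L = 16 links among S = 9 species.
L/S = 16/9 = 1.7778 ≈ 1.78.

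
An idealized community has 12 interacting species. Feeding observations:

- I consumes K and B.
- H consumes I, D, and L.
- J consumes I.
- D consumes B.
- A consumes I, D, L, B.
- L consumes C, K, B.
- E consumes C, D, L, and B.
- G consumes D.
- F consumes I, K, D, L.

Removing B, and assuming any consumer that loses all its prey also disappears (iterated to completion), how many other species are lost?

2

Remove B.
Round 1: D (all prey gone) → extinct.
Round 2: G (all prey gone) → extinct.
No further losses. Total secondary extinctions: 2.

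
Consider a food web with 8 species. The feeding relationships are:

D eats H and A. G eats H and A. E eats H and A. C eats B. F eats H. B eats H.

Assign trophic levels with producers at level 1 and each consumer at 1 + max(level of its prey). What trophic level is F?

Trophic level 2

H is a producer → level 1.
F eats H → level 2.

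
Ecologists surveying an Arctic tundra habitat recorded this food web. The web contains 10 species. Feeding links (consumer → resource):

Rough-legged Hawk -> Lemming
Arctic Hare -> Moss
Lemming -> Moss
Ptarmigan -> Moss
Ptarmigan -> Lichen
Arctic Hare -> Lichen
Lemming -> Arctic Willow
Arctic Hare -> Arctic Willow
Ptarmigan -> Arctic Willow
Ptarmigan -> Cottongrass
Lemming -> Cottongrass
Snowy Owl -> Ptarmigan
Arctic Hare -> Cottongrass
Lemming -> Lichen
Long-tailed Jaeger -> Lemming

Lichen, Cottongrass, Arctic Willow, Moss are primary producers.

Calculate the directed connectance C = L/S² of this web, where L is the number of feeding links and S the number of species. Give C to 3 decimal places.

The web has S = 10 species and L = 15 feeding links.
C = L / S² = 15 / 100 = 0.1500 ≈ 0.150.

C = 0.150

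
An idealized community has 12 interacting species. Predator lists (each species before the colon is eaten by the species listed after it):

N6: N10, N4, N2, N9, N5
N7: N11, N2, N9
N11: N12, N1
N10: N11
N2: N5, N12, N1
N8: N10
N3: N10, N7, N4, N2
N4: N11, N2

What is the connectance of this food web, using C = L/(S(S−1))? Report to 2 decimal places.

C = 0.16

The web has S = 12 species and L = 21 feeding links.
C = L / (S(S−1)) = 21 / 132 = 0.1591 ≈ 0.16.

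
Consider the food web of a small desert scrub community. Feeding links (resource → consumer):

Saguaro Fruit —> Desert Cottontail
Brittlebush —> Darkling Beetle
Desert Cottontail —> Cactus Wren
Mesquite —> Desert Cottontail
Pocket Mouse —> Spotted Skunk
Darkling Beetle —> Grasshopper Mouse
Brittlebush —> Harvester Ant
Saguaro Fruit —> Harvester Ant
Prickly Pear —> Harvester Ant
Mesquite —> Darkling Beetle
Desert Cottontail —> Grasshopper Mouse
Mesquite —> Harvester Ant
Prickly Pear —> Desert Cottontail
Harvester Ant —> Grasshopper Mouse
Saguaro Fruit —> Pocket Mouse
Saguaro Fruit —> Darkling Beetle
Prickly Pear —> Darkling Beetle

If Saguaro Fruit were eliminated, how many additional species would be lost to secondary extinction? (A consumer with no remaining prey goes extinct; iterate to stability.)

2

Remove Saguaro Fruit.
Round 1: Pocket Mouse (all prey gone) → extinct.
Round 2: Spotted Skunk (all prey gone) → extinct.
No further losses. Total secondary extinctions: 2.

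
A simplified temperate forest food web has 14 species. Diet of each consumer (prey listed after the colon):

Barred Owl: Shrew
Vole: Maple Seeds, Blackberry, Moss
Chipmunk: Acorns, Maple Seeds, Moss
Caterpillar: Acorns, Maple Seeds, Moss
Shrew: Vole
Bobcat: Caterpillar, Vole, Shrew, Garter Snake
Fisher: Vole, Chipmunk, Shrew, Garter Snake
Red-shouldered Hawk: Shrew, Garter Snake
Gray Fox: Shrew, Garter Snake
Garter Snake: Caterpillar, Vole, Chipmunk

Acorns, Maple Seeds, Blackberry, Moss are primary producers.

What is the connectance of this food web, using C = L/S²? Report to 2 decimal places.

The web has S = 14 species and L = 26 feeding links.
C = L / S² = 26 / 196 = 0.1327 ≈ 0.13.

C = 0.13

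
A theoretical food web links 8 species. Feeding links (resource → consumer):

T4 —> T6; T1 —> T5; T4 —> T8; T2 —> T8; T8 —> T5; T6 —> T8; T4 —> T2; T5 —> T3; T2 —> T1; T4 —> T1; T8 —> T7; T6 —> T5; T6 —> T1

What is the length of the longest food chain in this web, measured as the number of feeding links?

4 links

One longest chain: T4 → T2 → T8 → T5 → T3.
It has 5 species and 4 links.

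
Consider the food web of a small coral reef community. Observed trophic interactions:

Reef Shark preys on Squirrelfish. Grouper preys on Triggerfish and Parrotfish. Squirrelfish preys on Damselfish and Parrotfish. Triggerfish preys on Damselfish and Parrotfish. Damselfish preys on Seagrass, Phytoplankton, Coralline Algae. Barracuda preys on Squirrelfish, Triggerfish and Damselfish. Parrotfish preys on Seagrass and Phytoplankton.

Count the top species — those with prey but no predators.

3

Top species (has prey, but nothing eats it): Grouper, Reef Shark, Barracuda.
Count: 3.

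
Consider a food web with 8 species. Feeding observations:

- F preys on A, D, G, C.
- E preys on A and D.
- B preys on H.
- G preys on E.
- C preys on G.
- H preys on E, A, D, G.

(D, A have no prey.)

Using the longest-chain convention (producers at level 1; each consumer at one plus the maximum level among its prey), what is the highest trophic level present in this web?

5

Producers (level 1): D, A.
D → E → G → C → F gives F level 5.
No species has a prey at level 5, so no species reaches level 6.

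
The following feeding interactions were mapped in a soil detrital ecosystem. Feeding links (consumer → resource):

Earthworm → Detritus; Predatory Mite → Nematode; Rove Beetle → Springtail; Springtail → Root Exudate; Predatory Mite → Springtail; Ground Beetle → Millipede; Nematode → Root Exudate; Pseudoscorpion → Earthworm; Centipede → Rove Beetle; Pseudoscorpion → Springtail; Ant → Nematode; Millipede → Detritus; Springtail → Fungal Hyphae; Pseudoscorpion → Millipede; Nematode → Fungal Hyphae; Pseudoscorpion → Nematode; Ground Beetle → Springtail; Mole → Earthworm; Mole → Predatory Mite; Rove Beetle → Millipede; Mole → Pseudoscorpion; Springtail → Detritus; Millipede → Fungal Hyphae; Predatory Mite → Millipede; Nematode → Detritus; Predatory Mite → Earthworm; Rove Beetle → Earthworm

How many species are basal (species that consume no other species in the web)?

Basal species (no prey listed): Detritus, Fungal Hyphae, Root Exudate.
Count: 3.

3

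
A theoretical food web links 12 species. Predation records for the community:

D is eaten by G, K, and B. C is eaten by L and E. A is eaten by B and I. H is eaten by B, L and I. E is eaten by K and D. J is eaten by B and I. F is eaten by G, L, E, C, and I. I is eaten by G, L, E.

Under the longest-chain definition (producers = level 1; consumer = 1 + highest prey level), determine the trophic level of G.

F is a producer → level 1.
C eats F → level 2.
E eats C (level 2); other prey at levels: F 1, I 2 → level 3.
D eats E → level 4.
G eats D (level 4); other prey at levels: F 1, I 2 → level 5.

Trophic level 5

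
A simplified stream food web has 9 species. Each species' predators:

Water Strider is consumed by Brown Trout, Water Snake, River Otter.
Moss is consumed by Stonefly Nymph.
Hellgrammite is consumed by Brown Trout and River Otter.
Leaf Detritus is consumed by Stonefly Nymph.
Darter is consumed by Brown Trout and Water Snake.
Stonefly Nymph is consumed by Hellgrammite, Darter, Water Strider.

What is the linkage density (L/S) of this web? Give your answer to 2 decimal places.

There are L = 12 links among S = 9 species.
L/S = 12/9 = 1.3333 ≈ 1.33.

L/S = 1.33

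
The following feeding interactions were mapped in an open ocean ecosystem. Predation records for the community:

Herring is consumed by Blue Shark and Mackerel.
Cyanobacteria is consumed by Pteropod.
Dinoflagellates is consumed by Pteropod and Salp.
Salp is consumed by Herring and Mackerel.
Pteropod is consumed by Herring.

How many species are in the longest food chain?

One longest chain: Dinoflagellates → Salp → Herring → Mackerel.
It has 4 species and 3 links.

4 species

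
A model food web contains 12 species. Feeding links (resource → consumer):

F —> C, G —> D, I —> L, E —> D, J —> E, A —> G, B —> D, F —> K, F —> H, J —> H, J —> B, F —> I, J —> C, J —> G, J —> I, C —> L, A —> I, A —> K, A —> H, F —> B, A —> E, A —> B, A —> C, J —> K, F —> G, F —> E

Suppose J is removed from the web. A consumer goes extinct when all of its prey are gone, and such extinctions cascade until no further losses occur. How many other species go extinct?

0

Remove J.
Every predator of it retains at least one other prey: B still has F, A; E still has F, A; C still has F, A; I still has F, A; K still has F, A; G still has F, A; H still has F, A.
No consumer loses all prey, so no secondary extinctions occur.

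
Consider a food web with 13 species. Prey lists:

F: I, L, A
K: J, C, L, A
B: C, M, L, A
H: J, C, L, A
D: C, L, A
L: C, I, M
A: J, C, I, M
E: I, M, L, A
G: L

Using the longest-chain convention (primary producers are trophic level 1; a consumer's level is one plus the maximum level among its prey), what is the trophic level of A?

J is a producer → level 1.
A eats J (level 1); other prey at levels: C 1, I 1, M 1 → level 2.

Trophic level 2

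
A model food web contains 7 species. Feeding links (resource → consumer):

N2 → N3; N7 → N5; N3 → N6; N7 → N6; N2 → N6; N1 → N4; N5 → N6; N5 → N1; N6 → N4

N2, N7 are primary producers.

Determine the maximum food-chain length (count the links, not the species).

3 links

One longest chain: N2 → N3 → N6 → N4.
It has 4 species and 3 links.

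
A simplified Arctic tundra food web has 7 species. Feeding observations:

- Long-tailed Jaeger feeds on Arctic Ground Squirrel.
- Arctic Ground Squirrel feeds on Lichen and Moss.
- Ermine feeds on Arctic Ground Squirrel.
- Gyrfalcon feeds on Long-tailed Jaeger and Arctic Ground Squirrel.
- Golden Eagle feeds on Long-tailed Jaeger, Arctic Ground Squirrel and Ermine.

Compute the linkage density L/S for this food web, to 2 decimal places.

There are L = 9 links among S = 7 species.
L/S = 9/7 = 1.2857 ≈ 1.29.

L/S = 1.29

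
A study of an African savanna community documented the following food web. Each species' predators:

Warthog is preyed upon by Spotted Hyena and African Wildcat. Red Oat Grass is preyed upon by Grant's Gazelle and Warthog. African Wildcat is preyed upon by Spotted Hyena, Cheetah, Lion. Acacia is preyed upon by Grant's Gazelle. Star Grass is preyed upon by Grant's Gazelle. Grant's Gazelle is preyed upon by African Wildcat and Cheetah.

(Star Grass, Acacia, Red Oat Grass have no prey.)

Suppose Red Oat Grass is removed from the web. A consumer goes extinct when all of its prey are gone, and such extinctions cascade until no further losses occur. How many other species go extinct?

Remove Red Oat Grass.
Round 1: Warthog (all prey gone) → extinct.
No further losses. Total secondary extinctions: 1.

1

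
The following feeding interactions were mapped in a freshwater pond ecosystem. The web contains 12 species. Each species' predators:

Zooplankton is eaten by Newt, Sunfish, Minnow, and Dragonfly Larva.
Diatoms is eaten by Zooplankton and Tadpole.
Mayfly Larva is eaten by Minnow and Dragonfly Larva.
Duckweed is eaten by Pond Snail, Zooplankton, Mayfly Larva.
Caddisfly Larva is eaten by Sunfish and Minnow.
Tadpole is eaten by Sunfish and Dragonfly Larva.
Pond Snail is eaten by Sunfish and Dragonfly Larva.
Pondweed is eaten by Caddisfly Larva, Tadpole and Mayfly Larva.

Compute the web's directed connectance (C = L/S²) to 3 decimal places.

C = 0.139

The web has S = 12 species and L = 20 feeding links.
C = L / S² = 20 / 144 = 0.1389 ≈ 0.139.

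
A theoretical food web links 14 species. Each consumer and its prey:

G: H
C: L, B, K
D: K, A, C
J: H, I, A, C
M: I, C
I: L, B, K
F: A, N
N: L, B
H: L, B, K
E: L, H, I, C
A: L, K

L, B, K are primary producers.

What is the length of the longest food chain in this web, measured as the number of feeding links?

2 links

One longest chain: L → A → D.
It has 3 species and 2 links.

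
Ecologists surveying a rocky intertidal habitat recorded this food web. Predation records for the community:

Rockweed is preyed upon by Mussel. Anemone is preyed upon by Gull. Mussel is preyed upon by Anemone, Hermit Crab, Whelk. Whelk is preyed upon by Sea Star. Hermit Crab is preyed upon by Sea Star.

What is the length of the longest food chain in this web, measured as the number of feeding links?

3 links

One longest chain: Rockweed → Mussel → Hermit Crab → Sea Star.
It has 4 species and 3 links.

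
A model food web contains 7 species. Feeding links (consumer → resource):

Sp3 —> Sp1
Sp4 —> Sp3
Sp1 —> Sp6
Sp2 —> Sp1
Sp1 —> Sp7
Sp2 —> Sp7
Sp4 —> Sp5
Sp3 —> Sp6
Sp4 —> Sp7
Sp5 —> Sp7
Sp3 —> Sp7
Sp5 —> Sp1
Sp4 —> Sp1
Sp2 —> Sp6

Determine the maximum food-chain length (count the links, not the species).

3 links

One longest chain: Sp7 → Sp1 → Sp3 → Sp4.
It has 4 species and 3 links.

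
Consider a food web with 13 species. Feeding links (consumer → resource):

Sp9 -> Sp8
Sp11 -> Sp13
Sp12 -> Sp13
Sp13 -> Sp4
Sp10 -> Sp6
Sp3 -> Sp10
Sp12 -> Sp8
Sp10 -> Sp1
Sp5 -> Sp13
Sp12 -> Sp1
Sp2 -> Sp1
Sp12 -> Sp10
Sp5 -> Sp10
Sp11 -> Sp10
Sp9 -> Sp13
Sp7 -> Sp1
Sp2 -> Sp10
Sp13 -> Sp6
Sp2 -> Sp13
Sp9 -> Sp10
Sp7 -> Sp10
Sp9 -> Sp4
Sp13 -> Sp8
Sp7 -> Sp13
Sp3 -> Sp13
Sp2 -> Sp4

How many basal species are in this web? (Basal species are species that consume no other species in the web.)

4

Basal species (no prey listed): Sp6, Sp1, Sp4, Sp8.
Count: 4.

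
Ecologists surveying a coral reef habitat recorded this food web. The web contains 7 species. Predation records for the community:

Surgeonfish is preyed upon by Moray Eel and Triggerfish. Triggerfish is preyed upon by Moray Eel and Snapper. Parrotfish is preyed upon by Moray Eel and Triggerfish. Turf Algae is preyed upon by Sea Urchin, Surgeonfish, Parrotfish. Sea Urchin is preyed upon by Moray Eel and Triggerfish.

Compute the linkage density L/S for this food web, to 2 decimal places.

L/S = 1.57

There are L = 11 links among S = 7 species.
L/S = 11/7 = 1.5714 ≈ 1.57.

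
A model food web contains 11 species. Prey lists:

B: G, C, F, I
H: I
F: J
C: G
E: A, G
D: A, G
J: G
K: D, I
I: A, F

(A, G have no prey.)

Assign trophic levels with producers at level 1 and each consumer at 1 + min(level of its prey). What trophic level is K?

Trophic level 3

A is a producer → level 1.
D eats A → level 2.
K eats D → level 3.
No prey of K is below level 2, so 3 is the minimum.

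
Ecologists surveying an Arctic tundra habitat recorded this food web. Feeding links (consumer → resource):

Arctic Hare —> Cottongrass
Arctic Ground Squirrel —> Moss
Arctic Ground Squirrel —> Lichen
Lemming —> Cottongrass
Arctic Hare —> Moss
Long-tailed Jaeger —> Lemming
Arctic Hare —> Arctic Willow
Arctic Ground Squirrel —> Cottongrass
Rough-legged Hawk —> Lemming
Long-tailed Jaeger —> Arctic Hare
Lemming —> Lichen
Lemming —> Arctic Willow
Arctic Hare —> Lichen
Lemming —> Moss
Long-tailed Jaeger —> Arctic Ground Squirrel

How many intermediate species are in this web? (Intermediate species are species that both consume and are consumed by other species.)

3

Intermediate species (has both prey and predators): Lemming, Arctic Hare, Arctic Ground Squirrel.
Count: 3.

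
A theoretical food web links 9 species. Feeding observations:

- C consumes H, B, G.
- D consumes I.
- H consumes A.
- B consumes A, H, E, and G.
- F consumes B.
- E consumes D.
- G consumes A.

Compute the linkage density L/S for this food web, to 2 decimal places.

There are L = 12 links among S = 9 species.
L/S = 12/9 = 1.3333 ≈ 1.33.

L/S = 1.33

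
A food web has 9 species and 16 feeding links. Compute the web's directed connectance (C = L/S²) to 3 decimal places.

The web has S = 9 species and L = 16 feeding links.
C = L / S² = 16 / 81 = 0.1975 ≈ 0.198.

C = 0.198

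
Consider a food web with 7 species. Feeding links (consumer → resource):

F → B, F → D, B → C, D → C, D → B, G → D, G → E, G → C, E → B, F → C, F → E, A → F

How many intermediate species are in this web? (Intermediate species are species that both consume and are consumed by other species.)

Intermediate species (has both prey and predators): B, E, D, F.
Count: 4.

4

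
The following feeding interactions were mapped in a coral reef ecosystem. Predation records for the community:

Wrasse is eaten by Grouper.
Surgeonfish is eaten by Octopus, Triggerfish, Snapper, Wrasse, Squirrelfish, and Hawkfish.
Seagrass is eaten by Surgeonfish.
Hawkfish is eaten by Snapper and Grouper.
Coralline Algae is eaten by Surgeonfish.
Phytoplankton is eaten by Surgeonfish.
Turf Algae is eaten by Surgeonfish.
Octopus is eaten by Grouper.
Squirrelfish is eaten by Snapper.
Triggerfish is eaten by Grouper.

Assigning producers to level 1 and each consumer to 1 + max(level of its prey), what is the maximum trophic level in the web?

4

Producers (level 1): Seagrass, Coralline Algae, Phytoplankton, Turf Algae.
Seagrass → Surgeonfish → Octopus → Grouper gives Grouper level 4.
No species has a prey at level 4, so no species reaches level 5.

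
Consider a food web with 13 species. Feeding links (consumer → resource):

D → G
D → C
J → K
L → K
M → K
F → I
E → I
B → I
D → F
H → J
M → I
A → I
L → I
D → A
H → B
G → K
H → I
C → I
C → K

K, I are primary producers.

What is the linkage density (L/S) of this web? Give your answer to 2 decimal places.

There are L = 19 links among S = 13 species.
L/S = 19/13 = 1.4615 ≈ 1.46.

L/S = 1.46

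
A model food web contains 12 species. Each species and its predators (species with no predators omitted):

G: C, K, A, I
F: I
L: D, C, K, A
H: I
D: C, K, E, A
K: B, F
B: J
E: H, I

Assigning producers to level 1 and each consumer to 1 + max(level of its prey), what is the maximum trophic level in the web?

5

Producers (level 1): L, G.
L → D → K → B → J gives J level 5.
No species has a prey at level 5, so no species reaches level 6.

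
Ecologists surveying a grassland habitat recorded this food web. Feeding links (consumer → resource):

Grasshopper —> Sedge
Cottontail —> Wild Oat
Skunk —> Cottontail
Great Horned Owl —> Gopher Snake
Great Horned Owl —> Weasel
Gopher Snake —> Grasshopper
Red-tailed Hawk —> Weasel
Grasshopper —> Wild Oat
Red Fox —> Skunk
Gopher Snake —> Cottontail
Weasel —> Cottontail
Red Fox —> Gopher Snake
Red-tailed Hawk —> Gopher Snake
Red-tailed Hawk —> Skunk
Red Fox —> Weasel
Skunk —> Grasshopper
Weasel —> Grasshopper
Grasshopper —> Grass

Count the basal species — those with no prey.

3

Basal species (no prey listed): Wild Oat, Sedge, Grass.
Count: 3.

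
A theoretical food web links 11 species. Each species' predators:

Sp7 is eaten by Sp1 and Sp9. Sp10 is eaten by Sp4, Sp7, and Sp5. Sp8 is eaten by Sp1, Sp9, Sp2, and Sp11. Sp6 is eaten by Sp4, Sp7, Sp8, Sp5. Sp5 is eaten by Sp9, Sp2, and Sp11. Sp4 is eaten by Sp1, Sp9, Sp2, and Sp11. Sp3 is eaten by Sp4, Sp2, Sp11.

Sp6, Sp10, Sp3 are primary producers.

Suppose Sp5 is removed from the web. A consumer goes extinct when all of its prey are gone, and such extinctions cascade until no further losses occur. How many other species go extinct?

Remove Sp5.
Every predator of it retains at least one other prey: Sp9 still has Sp7, Sp8, Sp4; Sp11 still has Sp3, Sp8, Sp4; Sp2 still has Sp3, Sp8, Sp4.
No consumer loses all prey, so no secondary extinctions occur.

0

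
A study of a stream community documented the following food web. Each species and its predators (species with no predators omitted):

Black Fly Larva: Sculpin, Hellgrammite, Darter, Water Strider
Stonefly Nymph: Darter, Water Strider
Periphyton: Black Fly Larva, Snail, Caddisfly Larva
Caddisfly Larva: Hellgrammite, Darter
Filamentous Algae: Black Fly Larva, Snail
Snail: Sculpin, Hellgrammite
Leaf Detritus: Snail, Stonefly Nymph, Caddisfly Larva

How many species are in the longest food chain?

One longest chain: Filamentous Algae → Black Fly Larva → Sculpin.
It has 3 species and 2 links.

3 species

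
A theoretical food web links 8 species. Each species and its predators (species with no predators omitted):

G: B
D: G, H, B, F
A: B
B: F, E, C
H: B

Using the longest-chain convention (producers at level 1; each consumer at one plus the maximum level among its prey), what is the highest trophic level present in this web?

Producers (level 1): D, A.
D → G → B → C gives C level 4.
No species has a prey at level 4, so no species reaches level 5.

4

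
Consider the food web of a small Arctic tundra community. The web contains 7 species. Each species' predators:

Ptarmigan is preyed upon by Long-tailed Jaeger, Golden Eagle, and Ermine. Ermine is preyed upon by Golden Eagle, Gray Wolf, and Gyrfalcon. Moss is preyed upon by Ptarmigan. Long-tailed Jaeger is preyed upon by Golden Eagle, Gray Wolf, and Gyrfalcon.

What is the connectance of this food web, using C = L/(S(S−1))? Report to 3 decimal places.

The web has S = 7 species and L = 10 feeding links.
C = L / (S(S−1)) = 10 / 42 = 0.2381 ≈ 0.238.

C = 0.238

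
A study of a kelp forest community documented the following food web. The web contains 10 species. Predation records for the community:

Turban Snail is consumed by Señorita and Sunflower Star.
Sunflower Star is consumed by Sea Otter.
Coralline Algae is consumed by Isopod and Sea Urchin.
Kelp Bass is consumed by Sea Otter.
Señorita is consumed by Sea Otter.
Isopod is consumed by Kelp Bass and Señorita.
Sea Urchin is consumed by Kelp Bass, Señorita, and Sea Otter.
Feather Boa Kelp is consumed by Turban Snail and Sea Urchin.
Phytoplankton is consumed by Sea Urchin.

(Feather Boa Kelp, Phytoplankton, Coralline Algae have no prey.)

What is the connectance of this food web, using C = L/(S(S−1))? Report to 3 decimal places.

C = 0.167

The web has S = 10 species and L = 15 feeding links.
C = L / (S(S−1)) = 15 / 90 = 0.1667 ≈ 0.167.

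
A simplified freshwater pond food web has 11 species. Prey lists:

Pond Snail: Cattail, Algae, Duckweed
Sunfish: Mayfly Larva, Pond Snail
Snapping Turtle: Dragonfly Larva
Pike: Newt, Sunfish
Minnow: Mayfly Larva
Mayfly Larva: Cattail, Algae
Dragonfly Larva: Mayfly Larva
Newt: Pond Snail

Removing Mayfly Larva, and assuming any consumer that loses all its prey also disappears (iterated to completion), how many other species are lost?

3

Remove Mayfly Larva.
Round 1: Minnow (all prey gone), Dragonfly Larva (all prey gone) → extinct.
Round 2: Snapping Turtle (all prey gone) → extinct.
No further losses. Total secondary extinctions: 3.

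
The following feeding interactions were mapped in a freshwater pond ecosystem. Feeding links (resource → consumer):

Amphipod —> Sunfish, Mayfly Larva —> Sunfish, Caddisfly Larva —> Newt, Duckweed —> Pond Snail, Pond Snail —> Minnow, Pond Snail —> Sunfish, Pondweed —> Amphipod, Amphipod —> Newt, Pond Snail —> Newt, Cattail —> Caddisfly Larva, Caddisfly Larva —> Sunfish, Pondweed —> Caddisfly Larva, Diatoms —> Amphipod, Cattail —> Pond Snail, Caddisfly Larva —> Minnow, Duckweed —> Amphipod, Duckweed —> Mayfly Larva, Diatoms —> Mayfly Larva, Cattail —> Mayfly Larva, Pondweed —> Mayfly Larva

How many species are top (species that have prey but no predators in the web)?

3

Top species (has prey, but nothing eats it): Sunfish, Newt, Minnow.
Count: 3.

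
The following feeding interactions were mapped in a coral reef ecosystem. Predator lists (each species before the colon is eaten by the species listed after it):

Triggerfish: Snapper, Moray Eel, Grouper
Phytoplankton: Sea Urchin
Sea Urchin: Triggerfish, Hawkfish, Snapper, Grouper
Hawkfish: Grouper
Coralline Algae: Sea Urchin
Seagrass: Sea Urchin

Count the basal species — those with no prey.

Basal species (no prey listed): Coralline Algae, Phytoplankton, Seagrass.
Count: 3.

3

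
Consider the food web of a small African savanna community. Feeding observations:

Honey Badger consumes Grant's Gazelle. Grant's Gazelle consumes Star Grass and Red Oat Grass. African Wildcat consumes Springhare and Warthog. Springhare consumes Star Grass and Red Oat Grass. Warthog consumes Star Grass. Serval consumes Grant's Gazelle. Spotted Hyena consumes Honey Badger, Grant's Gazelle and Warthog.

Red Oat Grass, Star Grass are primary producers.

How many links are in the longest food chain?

3 links

One longest chain: Red Oat Grass → Grant's Gazelle → Honey Badger → Spotted Hyena.
It has 4 species and 3 links.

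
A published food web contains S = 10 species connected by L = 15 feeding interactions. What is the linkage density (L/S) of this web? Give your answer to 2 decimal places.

L/S = 1.50

There are L = 15 links among S = 10 species.
L/S = 15/10 = 1.5000 ≈ 1.50.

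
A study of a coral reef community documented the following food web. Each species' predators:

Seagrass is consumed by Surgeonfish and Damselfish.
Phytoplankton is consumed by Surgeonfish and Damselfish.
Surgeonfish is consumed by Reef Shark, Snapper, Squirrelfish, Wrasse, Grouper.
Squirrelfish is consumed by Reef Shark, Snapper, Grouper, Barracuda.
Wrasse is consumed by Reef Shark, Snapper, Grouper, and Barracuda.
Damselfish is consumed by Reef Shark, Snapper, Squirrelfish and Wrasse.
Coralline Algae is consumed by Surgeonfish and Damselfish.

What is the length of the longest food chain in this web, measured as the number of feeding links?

3 links

One longest chain: Seagrass → Surgeonfish → Squirrelfish → Barracuda.
It has 4 species and 3 links.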